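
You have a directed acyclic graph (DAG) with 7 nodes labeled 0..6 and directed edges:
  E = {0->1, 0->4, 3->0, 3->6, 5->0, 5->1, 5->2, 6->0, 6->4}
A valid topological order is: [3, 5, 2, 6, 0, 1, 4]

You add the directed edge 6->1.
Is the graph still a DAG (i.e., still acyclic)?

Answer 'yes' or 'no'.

Answer: yes

Derivation:
Given toposort: [3, 5, 2, 6, 0, 1, 4]
Position of 6: index 3; position of 1: index 5
New edge 6->1: forward
Forward edge: respects the existing order. Still a DAG, same toposort still valid.
Still a DAG? yes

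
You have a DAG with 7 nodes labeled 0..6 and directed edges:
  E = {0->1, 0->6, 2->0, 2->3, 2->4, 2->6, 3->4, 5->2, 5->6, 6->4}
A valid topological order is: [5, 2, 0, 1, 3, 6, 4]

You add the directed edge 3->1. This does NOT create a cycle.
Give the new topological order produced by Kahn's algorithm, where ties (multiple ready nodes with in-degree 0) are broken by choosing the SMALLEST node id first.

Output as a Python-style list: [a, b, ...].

Answer: [5, 2, 0, 3, 1, 6, 4]

Derivation:
Old toposort: [5, 2, 0, 1, 3, 6, 4]
Added edge: 3->1
Position of 3 (4) > position of 1 (3). Must reorder: 3 must now come before 1.
Run Kahn's algorithm (break ties by smallest node id):
  initial in-degrees: [1, 2, 1, 1, 3, 0, 3]
  ready (indeg=0): [5]
  pop 5: indeg[2]->0; indeg[6]->2 | ready=[2] | order so far=[5]
  pop 2: indeg[0]->0; indeg[3]->0; indeg[4]->2; indeg[6]->1 | ready=[0, 3] | order so far=[5, 2]
  pop 0: indeg[1]->1; indeg[6]->0 | ready=[3, 6] | order so far=[5, 2, 0]
  pop 3: indeg[1]->0; indeg[4]->1 | ready=[1, 6] | order so far=[5, 2, 0, 3]
  pop 1: no out-edges | ready=[6] | order so far=[5, 2, 0, 3, 1]
  pop 6: indeg[4]->0 | ready=[4] | order so far=[5, 2, 0, 3, 1, 6]
  pop 4: no out-edges | ready=[] | order so far=[5, 2, 0, 3, 1, 6, 4]
  Result: [5, 2, 0, 3, 1, 6, 4]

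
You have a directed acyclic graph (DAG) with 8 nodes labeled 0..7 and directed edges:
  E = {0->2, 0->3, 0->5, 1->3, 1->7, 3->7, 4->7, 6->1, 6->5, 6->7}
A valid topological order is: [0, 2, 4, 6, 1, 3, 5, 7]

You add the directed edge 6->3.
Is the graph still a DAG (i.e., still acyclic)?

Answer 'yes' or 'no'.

Given toposort: [0, 2, 4, 6, 1, 3, 5, 7]
Position of 6: index 3; position of 3: index 5
New edge 6->3: forward
Forward edge: respects the existing order. Still a DAG, same toposort still valid.
Still a DAG? yes

Answer: yes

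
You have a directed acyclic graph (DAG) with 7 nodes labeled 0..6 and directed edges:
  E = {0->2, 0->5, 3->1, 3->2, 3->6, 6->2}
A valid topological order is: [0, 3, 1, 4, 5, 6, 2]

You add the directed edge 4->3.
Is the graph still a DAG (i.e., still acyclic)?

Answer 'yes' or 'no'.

Given toposort: [0, 3, 1, 4, 5, 6, 2]
Position of 4: index 3; position of 3: index 1
New edge 4->3: backward (u after v in old order)
Backward edge: old toposort is now invalid. Check if this creates a cycle.
Does 3 already reach 4? Reachable from 3: [1, 2, 3, 6]. NO -> still a DAG (reorder needed).
Still a DAG? yes

Answer: yes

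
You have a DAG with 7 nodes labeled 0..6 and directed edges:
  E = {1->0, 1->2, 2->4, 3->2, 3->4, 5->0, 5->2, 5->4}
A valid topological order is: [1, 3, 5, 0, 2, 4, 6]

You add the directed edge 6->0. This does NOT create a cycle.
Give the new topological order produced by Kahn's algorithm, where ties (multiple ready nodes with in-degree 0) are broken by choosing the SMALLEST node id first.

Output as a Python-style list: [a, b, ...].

Answer: [1, 3, 5, 2, 4, 6, 0]

Derivation:
Old toposort: [1, 3, 5, 0, 2, 4, 6]
Added edge: 6->0
Position of 6 (6) > position of 0 (3). Must reorder: 6 must now come before 0.
Run Kahn's algorithm (break ties by smallest node id):
  initial in-degrees: [3, 0, 3, 0, 3, 0, 0]
  ready (indeg=0): [1, 3, 5, 6]
  pop 1: indeg[0]->2; indeg[2]->2 | ready=[3, 5, 6] | order so far=[1]
  pop 3: indeg[2]->1; indeg[4]->2 | ready=[5, 6] | order so far=[1, 3]
  pop 5: indeg[0]->1; indeg[2]->0; indeg[4]->1 | ready=[2, 6] | order so far=[1, 3, 5]
  pop 2: indeg[4]->0 | ready=[4, 6] | order so far=[1, 3, 5, 2]
  pop 4: no out-edges | ready=[6] | order so far=[1, 3, 5, 2, 4]
  pop 6: indeg[0]->0 | ready=[0] | order so far=[1, 3, 5, 2, 4, 6]
  pop 0: no out-edges | ready=[] | order so far=[1, 3, 5, 2, 4, 6, 0]
  Result: [1, 3, 5, 2, 4, 6, 0]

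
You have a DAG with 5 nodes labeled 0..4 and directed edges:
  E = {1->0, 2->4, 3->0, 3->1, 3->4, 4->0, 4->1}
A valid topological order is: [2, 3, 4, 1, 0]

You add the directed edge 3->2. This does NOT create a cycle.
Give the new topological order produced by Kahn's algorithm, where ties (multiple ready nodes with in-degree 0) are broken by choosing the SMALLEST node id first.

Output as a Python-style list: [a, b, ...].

Answer: [3, 2, 4, 1, 0]

Derivation:
Old toposort: [2, 3, 4, 1, 0]
Added edge: 3->2
Position of 3 (1) > position of 2 (0). Must reorder: 3 must now come before 2.
Run Kahn's algorithm (break ties by smallest node id):
  initial in-degrees: [3, 2, 1, 0, 2]
  ready (indeg=0): [3]
  pop 3: indeg[0]->2; indeg[1]->1; indeg[2]->0; indeg[4]->1 | ready=[2] | order so far=[3]
  pop 2: indeg[4]->0 | ready=[4] | order so far=[3, 2]
  pop 4: indeg[0]->1; indeg[1]->0 | ready=[1] | order so far=[3, 2, 4]
  pop 1: indeg[0]->0 | ready=[0] | order so far=[3, 2, 4, 1]
  pop 0: no out-edges | ready=[] | order so far=[3, 2, 4, 1, 0]
  Result: [3, 2, 4, 1, 0]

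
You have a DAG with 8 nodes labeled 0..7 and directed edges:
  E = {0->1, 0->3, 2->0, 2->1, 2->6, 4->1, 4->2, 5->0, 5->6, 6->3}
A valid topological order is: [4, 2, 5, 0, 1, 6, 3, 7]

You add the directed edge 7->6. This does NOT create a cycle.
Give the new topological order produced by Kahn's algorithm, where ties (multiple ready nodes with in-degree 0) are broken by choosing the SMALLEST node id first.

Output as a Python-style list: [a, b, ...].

Old toposort: [4, 2, 5, 0, 1, 6, 3, 7]
Added edge: 7->6
Position of 7 (7) > position of 6 (5). Must reorder: 7 must now come before 6.
Run Kahn's algorithm (break ties by smallest node id):
  initial in-degrees: [2, 3, 1, 2, 0, 0, 3, 0]
  ready (indeg=0): [4, 5, 7]
  pop 4: indeg[1]->2; indeg[2]->0 | ready=[2, 5, 7] | order so far=[4]
  pop 2: indeg[0]->1; indeg[1]->1; indeg[6]->2 | ready=[5, 7] | order so far=[4, 2]
  pop 5: indeg[0]->0; indeg[6]->1 | ready=[0, 7] | order so far=[4, 2, 5]
  pop 0: indeg[1]->0; indeg[3]->1 | ready=[1, 7] | order so far=[4, 2, 5, 0]
  pop 1: no out-edges | ready=[7] | order so far=[4, 2, 5, 0, 1]
  pop 7: indeg[6]->0 | ready=[6] | order so far=[4, 2, 5, 0, 1, 7]
  pop 6: indeg[3]->0 | ready=[3] | order so far=[4, 2, 5, 0, 1, 7, 6]
  pop 3: no out-edges | ready=[] | order so far=[4, 2, 5, 0, 1, 7, 6, 3]
  Result: [4, 2, 5, 0, 1, 7, 6, 3]

Answer: [4, 2, 5, 0, 1, 7, 6, 3]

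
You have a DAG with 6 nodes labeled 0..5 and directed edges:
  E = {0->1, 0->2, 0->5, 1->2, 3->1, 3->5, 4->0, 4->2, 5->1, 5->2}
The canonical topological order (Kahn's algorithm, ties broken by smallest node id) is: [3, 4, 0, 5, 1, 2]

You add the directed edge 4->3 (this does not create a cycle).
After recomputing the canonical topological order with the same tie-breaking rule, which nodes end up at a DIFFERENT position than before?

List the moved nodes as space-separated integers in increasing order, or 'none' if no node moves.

Answer: 0 3 4

Derivation:
Old toposort: [3, 4, 0, 5, 1, 2]
Added edge 4->3
Recompute Kahn (smallest-id tiebreak):
  initial in-degrees: [1, 3, 4, 1, 0, 2]
  ready (indeg=0): [4]
  pop 4: indeg[0]->0; indeg[2]->3; indeg[3]->0 | ready=[0, 3] | order so far=[4]
  pop 0: indeg[1]->2; indeg[2]->2; indeg[5]->1 | ready=[3] | order so far=[4, 0]
  pop 3: indeg[1]->1; indeg[5]->0 | ready=[5] | order so far=[4, 0, 3]
  pop 5: indeg[1]->0; indeg[2]->1 | ready=[1] | order so far=[4, 0, 3, 5]
  pop 1: indeg[2]->0 | ready=[2] | order so far=[4, 0, 3, 5, 1]
  pop 2: no out-edges | ready=[] | order so far=[4, 0, 3, 5, 1, 2]
New canonical toposort: [4, 0, 3, 5, 1, 2]
Compare positions:
  Node 0: index 2 -> 1 (moved)
  Node 1: index 4 -> 4 (same)
  Node 2: index 5 -> 5 (same)
  Node 3: index 0 -> 2 (moved)
  Node 4: index 1 -> 0 (moved)
  Node 5: index 3 -> 3 (same)
Nodes that changed position: 0 3 4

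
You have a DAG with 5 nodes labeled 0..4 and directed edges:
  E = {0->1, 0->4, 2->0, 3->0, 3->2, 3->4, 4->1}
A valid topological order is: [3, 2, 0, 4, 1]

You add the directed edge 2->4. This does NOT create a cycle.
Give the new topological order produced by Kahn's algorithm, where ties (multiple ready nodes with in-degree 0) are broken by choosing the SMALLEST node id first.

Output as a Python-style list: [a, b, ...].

Answer: [3, 2, 0, 4, 1]

Derivation:
Old toposort: [3, 2, 0, 4, 1]
Added edge: 2->4
Position of 2 (1) < position of 4 (3). Old order still valid.
Run Kahn's algorithm (break ties by smallest node id):
  initial in-degrees: [2, 2, 1, 0, 3]
  ready (indeg=0): [3]
  pop 3: indeg[0]->1; indeg[2]->0; indeg[4]->2 | ready=[2] | order so far=[3]
  pop 2: indeg[0]->0; indeg[4]->1 | ready=[0] | order so far=[3, 2]
  pop 0: indeg[1]->1; indeg[4]->0 | ready=[4] | order so far=[3, 2, 0]
  pop 4: indeg[1]->0 | ready=[1] | order so far=[3, 2, 0, 4]
  pop 1: no out-edges | ready=[] | order so far=[3, 2, 0, 4, 1]
  Result: [3, 2, 0, 4, 1]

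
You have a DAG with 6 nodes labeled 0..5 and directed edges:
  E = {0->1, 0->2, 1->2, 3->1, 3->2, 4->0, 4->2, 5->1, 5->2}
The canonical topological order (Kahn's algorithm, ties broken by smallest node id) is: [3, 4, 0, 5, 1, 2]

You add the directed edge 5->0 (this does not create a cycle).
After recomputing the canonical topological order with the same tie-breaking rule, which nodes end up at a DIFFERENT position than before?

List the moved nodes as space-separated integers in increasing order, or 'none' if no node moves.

Answer: 0 5

Derivation:
Old toposort: [3, 4, 0, 5, 1, 2]
Added edge 5->0
Recompute Kahn (smallest-id tiebreak):
  initial in-degrees: [2, 3, 5, 0, 0, 0]
  ready (indeg=0): [3, 4, 5]
  pop 3: indeg[1]->2; indeg[2]->4 | ready=[4, 5] | order so far=[3]
  pop 4: indeg[0]->1; indeg[2]->3 | ready=[5] | order so far=[3, 4]
  pop 5: indeg[0]->0; indeg[1]->1; indeg[2]->2 | ready=[0] | order so far=[3, 4, 5]
  pop 0: indeg[1]->0; indeg[2]->1 | ready=[1] | order so far=[3, 4, 5, 0]
  pop 1: indeg[2]->0 | ready=[2] | order so far=[3, 4, 5, 0, 1]
  pop 2: no out-edges | ready=[] | order so far=[3, 4, 5, 0, 1, 2]
New canonical toposort: [3, 4, 5, 0, 1, 2]
Compare positions:
  Node 0: index 2 -> 3 (moved)
  Node 1: index 4 -> 4 (same)
  Node 2: index 5 -> 5 (same)
  Node 3: index 0 -> 0 (same)
  Node 4: index 1 -> 1 (same)
  Node 5: index 3 -> 2 (moved)
Nodes that changed position: 0 5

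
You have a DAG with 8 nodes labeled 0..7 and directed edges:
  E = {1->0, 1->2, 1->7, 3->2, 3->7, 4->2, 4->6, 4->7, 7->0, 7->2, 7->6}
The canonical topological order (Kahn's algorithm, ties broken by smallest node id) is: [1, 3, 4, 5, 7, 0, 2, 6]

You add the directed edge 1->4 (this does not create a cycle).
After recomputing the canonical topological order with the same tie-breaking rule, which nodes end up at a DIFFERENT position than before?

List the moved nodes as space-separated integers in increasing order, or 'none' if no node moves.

Old toposort: [1, 3, 4, 5, 7, 0, 2, 6]
Added edge 1->4
Recompute Kahn (smallest-id tiebreak):
  initial in-degrees: [2, 0, 4, 0, 1, 0, 2, 3]
  ready (indeg=0): [1, 3, 5]
  pop 1: indeg[0]->1; indeg[2]->3; indeg[4]->0; indeg[7]->2 | ready=[3, 4, 5] | order so far=[1]
  pop 3: indeg[2]->2; indeg[7]->1 | ready=[4, 5] | order so far=[1, 3]
  pop 4: indeg[2]->1; indeg[6]->1; indeg[7]->0 | ready=[5, 7] | order so far=[1, 3, 4]
  pop 5: no out-edges | ready=[7] | order so far=[1, 3, 4, 5]
  pop 7: indeg[0]->0; indeg[2]->0; indeg[6]->0 | ready=[0, 2, 6] | order so far=[1, 3, 4, 5, 7]
  pop 0: no out-edges | ready=[2, 6] | order so far=[1, 3, 4, 5, 7, 0]
  pop 2: no out-edges | ready=[6] | order so far=[1, 3, 4, 5, 7, 0, 2]
  pop 6: no out-edges | ready=[] | order so far=[1, 3, 4, 5, 7, 0, 2, 6]
New canonical toposort: [1, 3, 4, 5, 7, 0, 2, 6]
Compare positions:
  Node 0: index 5 -> 5 (same)
  Node 1: index 0 -> 0 (same)
  Node 2: index 6 -> 6 (same)
  Node 3: index 1 -> 1 (same)
  Node 4: index 2 -> 2 (same)
  Node 5: index 3 -> 3 (same)
  Node 6: index 7 -> 7 (same)
  Node 7: index 4 -> 4 (same)
Nodes that changed position: none

Answer: none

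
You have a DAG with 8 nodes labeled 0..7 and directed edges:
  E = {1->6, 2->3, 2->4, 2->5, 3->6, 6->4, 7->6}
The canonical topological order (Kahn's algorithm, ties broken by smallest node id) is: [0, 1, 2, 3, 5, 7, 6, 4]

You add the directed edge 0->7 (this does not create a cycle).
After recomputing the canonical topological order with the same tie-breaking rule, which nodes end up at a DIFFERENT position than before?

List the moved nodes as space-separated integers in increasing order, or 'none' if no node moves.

Answer: none

Derivation:
Old toposort: [0, 1, 2, 3, 5, 7, 6, 4]
Added edge 0->7
Recompute Kahn (smallest-id tiebreak):
  initial in-degrees: [0, 0, 0, 1, 2, 1, 3, 1]
  ready (indeg=0): [0, 1, 2]
  pop 0: indeg[7]->0 | ready=[1, 2, 7] | order so far=[0]
  pop 1: indeg[6]->2 | ready=[2, 7] | order so far=[0, 1]
  pop 2: indeg[3]->0; indeg[4]->1; indeg[5]->0 | ready=[3, 5, 7] | order so far=[0, 1, 2]
  pop 3: indeg[6]->1 | ready=[5, 7] | order so far=[0, 1, 2, 3]
  pop 5: no out-edges | ready=[7] | order so far=[0, 1, 2, 3, 5]
  pop 7: indeg[6]->0 | ready=[6] | order so far=[0, 1, 2, 3, 5, 7]
  pop 6: indeg[4]->0 | ready=[4] | order so far=[0, 1, 2, 3, 5, 7, 6]
  pop 4: no out-edges | ready=[] | order so far=[0, 1, 2, 3, 5, 7, 6, 4]
New canonical toposort: [0, 1, 2, 3, 5, 7, 6, 4]
Compare positions:
  Node 0: index 0 -> 0 (same)
  Node 1: index 1 -> 1 (same)
  Node 2: index 2 -> 2 (same)
  Node 3: index 3 -> 3 (same)
  Node 4: index 7 -> 7 (same)
  Node 5: index 4 -> 4 (same)
  Node 6: index 6 -> 6 (same)
  Node 7: index 5 -> 5 (same)
Nodes that changed position: none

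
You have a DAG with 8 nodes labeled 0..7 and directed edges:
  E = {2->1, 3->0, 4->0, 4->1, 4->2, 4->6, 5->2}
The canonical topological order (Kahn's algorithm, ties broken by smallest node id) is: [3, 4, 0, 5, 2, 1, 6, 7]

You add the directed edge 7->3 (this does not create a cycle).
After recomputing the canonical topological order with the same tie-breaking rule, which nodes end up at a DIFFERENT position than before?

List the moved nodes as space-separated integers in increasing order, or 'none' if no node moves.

Old toposort: [3, 4, 0, 5, 2, 1, 6, 7]
Added edge 7->3
Recompute Kahn (smallest-id tiebreak):
  initial in-degrees: [2, 2, 2, 1, 0, 0, 1, 0]
  ready (indeg=0): [4, 5, 7]
  pop 4: indeg[0]->1; indeg[1]->1; indeg[2]->1; indeg[6]->0 | ready=[5, 6, 7] | order so far=[4]
  pop 5: indeg[2]->0 | ready=[2, 6, 7] | order so far=[4, 5]
  pop 2: indeg[1]->0 | ready=[1, 6, 7] | order so far=[4, 5, 2]
  pop 1: no out-edges | ready=[6, 7] | order so far=[4, 5, 2, 1]
  pop 6: no out-edges | ready=[7] | order so far=[4, 5, 2, 1, 6]
  pop 7: indeg[3]->0 | ready=[3] | order so far=[4, 5, 2, 1, 6, 7]
  pop 3: indeg[0]->0 | ready=[0] | order so far=[4, 5, 2, 1, 6, 7, 3]
  pop 0: no out-edges | ready=[] | order so far=[4, 5, 2, 1, 6, 7, 3, 0]
New canonical toposort: [4, 5, 2, 1, 6, 7, 3, 0]
Compare positions:
  Node 0: index 2 -> 7 (moved)
  Node 1: index 5 -> 3 (moved)
  Node 2: index 4 -> 2 (moved)
  Node 3: index 0 -> 6 (moved)
  Node 4: index 1 -> 0 (moved)
  Node 5: index 3 -> 1 (moved)
  Node 6: index 6 -> 4 (moved)
  Node 7: index 7 -> 5 (moved)
Nodes that changed position: 0 1 2 3 4 5 6 7

Answer: 0 1 2 3 4 5 6 7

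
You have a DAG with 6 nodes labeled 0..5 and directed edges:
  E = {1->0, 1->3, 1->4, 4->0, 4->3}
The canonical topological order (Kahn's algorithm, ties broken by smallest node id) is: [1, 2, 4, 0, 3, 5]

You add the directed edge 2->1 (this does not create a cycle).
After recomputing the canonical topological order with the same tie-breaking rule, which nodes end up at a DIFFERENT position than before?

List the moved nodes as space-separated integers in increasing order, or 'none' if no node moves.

Answer: 1 2

Derivation:
Old toposort: [1, 2, 4, 0, 3, 5]
Added edge 2->1
Recompute Kahn (smallest-id tiebreak):
  initial in-degrees: [2, 1, 0, 2, 1, 0]
  ready (indeg=0): [2, 5]
  pop 2: indeg[1]->0 | ready=[1, 5] | order so far=[2]
  pop 1: indeg[0]->1; indeg[3]->1; indeg[4]->0 | ready=[4, 5] | order so far=[2, 1]
  pop 4: indeg[0]->0; indeg[3]->0 | ready=[0, 3, 5] | order so far=[2, 1, 4]
  pop 0: no out-edges | ready=[3, 5] | order so far=[2, 1, 4, 0]
  pop 3: no out-edges | ready=[5] | order so far=[2, 1, 4, 0, 3]
  pop 5: no out-edges | ready=[] | order so far=[2, 1, 4, 0, 3, 5]
New canonical toposort: [2, 1, 4, 0, 3, 5]
Compare positions:
  Node 0: index 3 -> 3 (same)
  Node 1: index 0 -> 1 (moved)
  Node 2: index 1 -> 0 (moved)
  Node 3: index 4 -> 4 (same)
  Node 4: index 2 -> 2 (same)
  Node 5: index 5 -> 5 (same)
Nodes that changed position: 1 2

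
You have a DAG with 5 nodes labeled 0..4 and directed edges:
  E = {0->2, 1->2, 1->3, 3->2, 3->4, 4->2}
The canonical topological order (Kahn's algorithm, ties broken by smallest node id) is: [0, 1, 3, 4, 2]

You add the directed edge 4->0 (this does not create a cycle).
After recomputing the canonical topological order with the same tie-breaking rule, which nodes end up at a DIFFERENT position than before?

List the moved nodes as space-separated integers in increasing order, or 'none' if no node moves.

Old toposort: [0, 1, 3, 4, 2]
Added edge 4->0
Recompute Kahn (smallest-id tiebreak):
  initial in-degrees: [1, 0, 4, 1, 1]
  ready (indeg=0): [1]
  pop 1: indeg[2]->3; indeg[3]->0 | ready=[3] | order so far=[1]
  pop 3: indeg[2]->2; indeg[4]->0 | ready=[4] | order so far=[1, 3]
  pop 4: indeg[0]->0; indeg[2]->1 | ready=[0] | order so far=[1, 3, 4]
  pop 0: indeg[2]->0 | ready=[2] | order so far=[1, 3, 4, 0]
  pop 2: no out-edges | ready=[] | order so far=[1, 3, 4, 0, 2]
New canonical toposort: [1, 3, 4, 0, 2]
Compare positions:
  Node 0: index 0 -> 3 (moved)
  Node 1: index 1 -> 0 (moved)
  Node 2: index 4 -> 4 (same)
  Node 3: index 2 -> 1 (moved)
  Node 4: index 3 -> 2 (moved)
Nodes that changed position: 0 1 3 4

Answer: 0 1 3 4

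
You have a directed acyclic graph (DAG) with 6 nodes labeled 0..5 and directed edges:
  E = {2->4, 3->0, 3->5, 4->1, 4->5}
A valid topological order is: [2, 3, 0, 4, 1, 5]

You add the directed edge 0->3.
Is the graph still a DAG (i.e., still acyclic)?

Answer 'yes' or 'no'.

Answer: no

Derivation:
Given toposort: [2, 3, 0, 4, 1, 5]
Position of 0: index 2; position of 3: index 1
New edge 0->3: backward (u after v in old order)
Backward edge: old toposort is now invalid. Check if this creates a cycle.
Does 3 already reach 0? Reachable from 3: [0, 3, 5]. YES -> cycle!
Still a DAG? no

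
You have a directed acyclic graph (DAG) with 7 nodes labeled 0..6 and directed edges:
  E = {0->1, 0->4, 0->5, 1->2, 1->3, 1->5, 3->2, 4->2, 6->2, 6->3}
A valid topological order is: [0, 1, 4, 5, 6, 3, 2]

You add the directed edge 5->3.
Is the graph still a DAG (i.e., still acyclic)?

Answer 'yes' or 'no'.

Answer: yes

Derivation:
Given toposort: [0, 1, 4, 5, 6, 3, 2]
Position of 5: index 3; position of 3: index 5
New edge 5->3: forward
Forward edge: respects the existing order. Still a DAG, same toposort still valid.
Still a DAG? yes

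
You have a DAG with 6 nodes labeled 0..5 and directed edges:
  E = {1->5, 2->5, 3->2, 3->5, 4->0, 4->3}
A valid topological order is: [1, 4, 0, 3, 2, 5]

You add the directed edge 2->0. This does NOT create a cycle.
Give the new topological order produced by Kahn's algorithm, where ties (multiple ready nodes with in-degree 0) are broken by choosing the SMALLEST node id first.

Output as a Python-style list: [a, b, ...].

Answer: [1, 4, 3, 2, 0, 5]

Derivation:
Old toposort: [1, 4, 0, 3, 2, 5]
Added edge: 2->0
Position of 2 (4) > position of 0 (2). Must reorder: 2 must now come before 0.
Run Kahn's algorithm (break ties by smallest node id):
  initial in-degrees: [2, 0, 1, 1, 0, 3]
  ready (indeg=0): [1, 4]
  pop 1: indeg[5]->2 | ready=[4] | order so far=[1]
  pop 4: indeg[0]->1; indeg[3]->0 | ready=[3] | order so far=[1, 4]
  pop 3: indeg[2]->0; indeg[5]->1 | ready=[2] | order so far=[1, 4, 3]
  pop 2: indeg[0]->0; indeg[5]->0 | ready=[0, 5] | order so far=[1, 4, 3, 2]
  pop 0: no out-edges | ready=[5] | order so far=[1, 4, 3, 2, 0]
  pop 5: no out-edges | ready=[] | order so far=[1, 4, 3, 2, 0, 5]
  Result: [1, 4, 3, 2, 0, 5]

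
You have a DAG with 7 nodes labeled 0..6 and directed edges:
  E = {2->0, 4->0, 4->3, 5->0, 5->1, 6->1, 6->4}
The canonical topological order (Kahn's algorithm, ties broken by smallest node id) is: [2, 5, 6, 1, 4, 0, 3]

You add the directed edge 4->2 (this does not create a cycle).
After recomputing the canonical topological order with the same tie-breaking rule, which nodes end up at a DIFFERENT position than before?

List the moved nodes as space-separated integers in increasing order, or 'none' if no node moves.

Old toposort: [2, 5, 6, 1, 4, 0, 3]
Added edge 4->2
Recompute Kahn (smallest-id tiebreak):
  initial in-degrees: [3, 2, 1, 1, 1, 0, 0]
  ready (indeg=0): [5, 6]
  pop 5: indeg[0]->2; indeg[1]->1 | ready=[6] | order so far=[5]
  pop 6: indeg[1]->0; indeg[4]->0 | ready=[1, 4] | order so far=[5, 6]
  pop 1: no out-edges | ready=[4] | order so far=[5, 6, 1]
  pop 4: indeg[0]->1; indeg[2]->0; indeg[3]->0 | ready=[2, 3] | order so far=[5, 6, 1, 4]
  pop 2: indeg[0]->0 | ready=[0, 3] | order so far=[5, 6, 1, 4, 2]
  pop 0: no out-edges | ready=[3] | order so far=[5, 6, 1, 4, 2, 0]
  pop 3: no out-edges | ready=[] | order so far=[5, 6, 1, 4, 2, 0, 3]
New canonical toposort: [5, 6, 1, 4, 2, 0, 3]
Compare positions:
  Node 0: index 5 -> 5 (same)
  Node 1: index 3 -> 2 (moved)
  Node 2: index 0 -> 4 (moved)
  Node 3: index 6 -> 6 (same)
  Node 4: index 4 -> 3 (moved)
  Node 5: index 1 -> 0 (moved)
  Node 6: index 2 -> 1 (moved)
Nodes that changed position: 1 2 4 5 6

Answer: 1 2 4 5 6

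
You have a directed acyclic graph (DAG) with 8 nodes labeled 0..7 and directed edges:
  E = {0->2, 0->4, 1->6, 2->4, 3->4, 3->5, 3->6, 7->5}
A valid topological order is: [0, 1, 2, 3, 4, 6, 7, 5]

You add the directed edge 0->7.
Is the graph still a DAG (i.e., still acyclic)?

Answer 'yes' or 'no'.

Given toposort: [0, 1, 2, 3, 4, 6, 7, 5]
Position of 0: index 0; position of 7: index 6
New edge 0->7: forward
Forward edge: respects the existing order. Still a DAG, same toposort still valid.
Still a DAG? yes

Answer: yes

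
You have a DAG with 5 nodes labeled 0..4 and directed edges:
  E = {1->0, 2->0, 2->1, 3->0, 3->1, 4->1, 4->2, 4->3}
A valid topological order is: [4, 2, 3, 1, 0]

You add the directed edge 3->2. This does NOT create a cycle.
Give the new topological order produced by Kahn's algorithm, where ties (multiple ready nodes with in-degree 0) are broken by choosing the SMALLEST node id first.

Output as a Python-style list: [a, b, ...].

Answer: [4, 3, 2, 1, 0]

Derivation:
Old toposort: [4, 2, 3, 1, 0]
Added edge: 3->2
Position of 3 (2) > position of 2 (1). Must reorder: 3 must now come before 2.
Run Kahn's algorithm (break ties by smallest node id):
  initial in-degrees: [3, 3, 2, 1, 0]
  ready (indeg=0): [4]
  pop 4: indeg[1]->2; indeg[2]->1; indeg[3]->0 | ready=[3] | order so far=[4]
  pop 3: indeg[0]->2; indeg[1]->1; indeg[2]->0 | ready=[2] | order so far=[4, 3]
  pop 2: indeg[0]->1; indeg[1]->0 | ready=[1] | order so far=[4, 3, 2]
  pop 1: indeg[0]->0 | ready=[0] | order so far=[4, 3, 2, 1]
  pop 0: no out-edges | ready=[] | order so far=[4, 3, 2, 1, 0]
  Result: [4, 3, 2, 1, 0]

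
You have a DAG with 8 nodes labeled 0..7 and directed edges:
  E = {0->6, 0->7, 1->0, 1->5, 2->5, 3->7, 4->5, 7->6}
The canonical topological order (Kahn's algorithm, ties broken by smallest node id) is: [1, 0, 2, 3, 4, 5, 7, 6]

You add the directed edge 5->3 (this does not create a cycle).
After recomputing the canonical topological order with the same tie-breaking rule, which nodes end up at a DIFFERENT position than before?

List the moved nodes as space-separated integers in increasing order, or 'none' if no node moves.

Old toposort: [1, 0, 2, 3, 4, 5, 7, 6]
Added edge 5->3
Recompute Kahn (smallest-id tiebreak):
  initial in-degrees: [1, 0, 0, 1, 0, 3, 2, 2]
  ready (indeg=0): [1, 2, 4]
  pop 1: indeg[0]->0; indeg[5]->2 | ready=[0, 2, 4] | order so far=[1]
  pop 0: indeg[6]->1; indeg[7]->1 | ready=[2, 4] | order so far=[1, 0]
  pop 2: indeg[5]->1 | ready=[4] | order so far=[1, 0, 2]
  pop 4: indeg[5]->0 | ready=[5] | order so far=[1, 0, 2, 4]
  pop 5: indeg[3]->0 | ready=[3] | order so far=[1, 0, 2, 4, 5]
  pop 3: indeg[7]->0 | ready=[7] | order so far=[1, 0, 2, 4, 5, 3]
  pop 7: indeg[6]->0 | ready=[6] | order so far=[1, 0, 2, 4, 5, 3, 7]
  pop 6: no out-edges | ready=[] | order so far=[1, 0, 2, 4, 5, 3, 7, 6]
New canonical toposort: [1, 0, 2, 4, 5, 3, 7, 6]
Compare positions:
  Node 0: index 1 -> 1 (same)
  Node 1: index 0 -> 0 (same)
  Node 2: index 2 -> 2 (same)
  Node 3: index 3 -> 5 (moved)
  Node 4: index 4 -> 3 (moved)
  Node 5: index 5 -> 4 (moved)
  Node 6: index 7 -> 7 (same)
  Node 7: index 6 -> 6 (same)
Nodes that changed position: 3 4 5

Answer: 3 4 5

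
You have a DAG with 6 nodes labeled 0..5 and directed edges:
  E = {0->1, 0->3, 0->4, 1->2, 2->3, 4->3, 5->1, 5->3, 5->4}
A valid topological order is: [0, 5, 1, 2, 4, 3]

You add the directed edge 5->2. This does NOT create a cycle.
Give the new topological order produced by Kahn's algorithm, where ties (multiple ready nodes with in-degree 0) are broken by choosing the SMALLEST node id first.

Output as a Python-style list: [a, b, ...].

Answer: [0, 5, 1, 2, 4, 3]

Derivation:
Old toposort: [0, 5, 1, 2, 4, 3]
Added edge: 5->2
Position of 5 (1) < position of 2 (3). Old order still valid.
Run Kahn's algorithm (break ties by smallest node id):
  initial in-degrees: [0, 2, 2, 4, 2, 0]
  ready (indeg=0): [0, 5]
  pop 0: indeg[1]->1; indeg[3]->3; indeg[4]->1 | ready=[5] | order so far=[0]
  pop 5: indeg[1]->0; indeg[2]->1; indeg[3]->2; indeg[4]->0 | ready=[1, 4] | order so far=[0, 5]
  pop 1: indeg[2]->0 | ready=[2, 4] | order so far=[0, 5, 1]
  pop 2: indeg[3]->1 | ready=[4] | order so far=[0, 5, 1, 2]
  pop 4: indeg[3]->0 | ready=[3] | order so far=[0, 5, 1, 2, 4]
  pop 3: no out-edges | ready=[] | order so far=[0, 5, 1, 2, 4, 3]
  Result: [0, 5, 1, 2, 4, 3]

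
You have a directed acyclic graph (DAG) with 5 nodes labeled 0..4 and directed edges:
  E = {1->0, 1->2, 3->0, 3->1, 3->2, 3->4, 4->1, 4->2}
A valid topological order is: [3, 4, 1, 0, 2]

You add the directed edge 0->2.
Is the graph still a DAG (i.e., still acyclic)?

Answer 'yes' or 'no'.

Answer: yes

Derivation:
Given toposort: [3, 4, 1, 0, 2]
Position of 0: index 3; position of 2: index 4
New edge 0->2: forward
Forward edge: respects the existing order. Still a DAG, same toposort still valid.
Still a DAG? yes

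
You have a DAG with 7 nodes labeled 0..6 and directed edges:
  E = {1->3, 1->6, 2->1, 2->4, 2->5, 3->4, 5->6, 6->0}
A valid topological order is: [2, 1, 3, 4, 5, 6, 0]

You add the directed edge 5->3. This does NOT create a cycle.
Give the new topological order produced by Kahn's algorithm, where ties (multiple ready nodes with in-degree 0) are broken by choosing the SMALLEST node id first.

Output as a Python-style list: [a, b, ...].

Answer: [2, 1, 5, 3, 4, 6, 0]

Derivation:
Old toposort: [2, 1, 3, 4, 5, 6, 0]
Added edge: 5->3
Position of 5 (4) > position of 3 (2). Must reorder: 5 must now come before 3.
Run Kahn's algorithm (break ties by smallest node id):
  initial in-degrees: [1, 1, 0, 2, 2, 1, 2]
  ready (indeg=0): [2]
  pop 2: indeg[1]->0; indeg[4]->1; indeg[5]->0 | ready=[1, 5] | order so far=[2]
  pop 1: indeg[3]->1; indeg[6]->1 | ready=[5] | order so far=[2, 1]
  pop 5: indeg[3]->0; indeg[6]->0 | ready=[3, 6] | order so far=[2, 1, 5]
  pop 3: indeg[4]->0 | ready=[4, 6] | order so far=[2, 1, 5, 3]
  pop 4: no out-edges | ready=[6] | order so far=[2, 1, 5, 3, 4]
  pop 6: indeg[0]->0 | ready=[0] | order so far=[2, 1, 5, 3, 4, 6]
  pop 0: no out-edges | ready=[] | order so far=[2, 1, 5, 3, 4, 6, 0]
  Result: [2, 1, 5, 3, 4, 6, 0]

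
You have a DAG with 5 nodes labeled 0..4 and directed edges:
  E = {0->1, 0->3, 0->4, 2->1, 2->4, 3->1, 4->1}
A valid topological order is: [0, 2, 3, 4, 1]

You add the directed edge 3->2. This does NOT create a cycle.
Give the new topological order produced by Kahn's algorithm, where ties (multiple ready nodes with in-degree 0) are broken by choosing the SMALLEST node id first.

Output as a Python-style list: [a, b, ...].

Answer: [0, 3, 2, 4, 1]

Derivation:
Old toposort: [0, 2, 3, 4, 1]
Added edge: 3->2
Position of 3 (2) > position of 2 (1). Must reorder: 3 must now come before 2.
Run Kahn's algorithm (break ties by smallest node id):
  initial in-degrees: [0, 4, 1, 1, 2]
  ready (indeg=0): [0]
  pop 0: indeg[1]->3; indeg[3]->0; indeg[4]->1 | ready=[3] | order so far=[0]
  pop 3: indeg[1]->2; indeg[2]->0 | ready=[2] | order so far=[0, 3]
  pop 2: indeg[1]->1; indeg[4]->0 | ready=[4] | order so far=[0, 3, 2]
  pop 4: indeg[1]->0 | ready=[1] | order so far=[0, 3, 2, 4]
  pop 1: no out-edges | ready=[] | order so far=[0, 3, 2, 4, 1]
  Result: [0, 3, 2, 4, 1]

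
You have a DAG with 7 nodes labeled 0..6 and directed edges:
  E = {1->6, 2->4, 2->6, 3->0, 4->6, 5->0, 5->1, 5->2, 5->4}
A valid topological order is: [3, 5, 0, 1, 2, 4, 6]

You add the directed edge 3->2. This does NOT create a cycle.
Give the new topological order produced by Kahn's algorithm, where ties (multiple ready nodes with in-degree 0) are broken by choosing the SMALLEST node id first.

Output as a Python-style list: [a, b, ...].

Answer: [3, 5, 0, 1, 2, 4, 6]

Derivation:
Old toposort: [3, 5, 0, 1, 2, 4, 6]
Added edge: 3->2
Position of 3 (0) < position of 2 (4). Old order still valid.
Run Kahn's algorithm (break ties by smallest node id):
  initial in-degrees: [2, 1, 2, 0, 2, 0, 3]
  ready (indeg=0): [3, 5]
  pop 3: indeg[0]->1; indeg[2]->1 | ready=[5] | order so far=[3]
  pop 5: indeg[0]->0; indeg[1]->0; indeg[2]->0; indeg[4]->1 | ready=[0, 1, 2] | order so far=[3, 5]
  pop 0: no out-edges | ready=[1, 2] | order so far=[3, 5, 0]
  pop 1: indeg[6]->2 | ready=[2] | order so far=[3, 5, 0, 1]
  pop 2: indeg[4]->0; indeg[6]->1 | ready=[4] | order so far=[3, 5, 0, 1, 2]
  pop 4: indeg[6]->0 | ready=[6] | order so far=[3, 5, 0, 1, 2, 4]
  pop 6: no out-edges | ready=[] | order so far=[3, 5, 0, 1, 2, 4, 6]
  Result: [3, 5, 0, 1, 2, 4, 6]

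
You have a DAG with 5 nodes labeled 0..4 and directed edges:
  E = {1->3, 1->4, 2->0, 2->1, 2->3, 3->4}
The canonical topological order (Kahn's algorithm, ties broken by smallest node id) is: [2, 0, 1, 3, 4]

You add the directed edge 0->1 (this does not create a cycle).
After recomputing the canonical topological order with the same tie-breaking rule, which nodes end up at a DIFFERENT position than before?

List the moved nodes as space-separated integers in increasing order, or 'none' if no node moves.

Answer: none

Derivation:
Old toposort: [2, 0, 1, 3, 4]
Added edge 0->1
Recompute Kahn (smallest-id tiebreak):
  initial in-degrees: [1, 2, 0, 2, 2]
  ready (indeg=0): [2]
  pop 2: indeg[0]->0; indeg[1]->1; indeg[3]->1 | ready=[0] | order so far=[2]
  pop 0: indeg[1]->0 | ready=[1] | order so far=[2, 0]
  pop 1: indeg[3]->0; indeg[4]->1 | ready=[3] | order so far=[2, 0, 1]
  pop 3: indeg[4]->0 | ready=[4] | order so far=[2, 0, 1, 3]
  pop 4: no out-edges | ready=[] | order so far=[2, 0, 1, 3, 4]
New canonical toposort: [2, 0, 1, 3, 4]
Compare positions:
  Node 0: index 1 -> 1 (same)
  Node 1: index 2 -> 2 (same)
  Node 2: index 0 -> 0 (same)
  Node 3: index 3 -> 3 (same)
  Node 4: index 4 -> 4 (same)
Nodes that changed position: none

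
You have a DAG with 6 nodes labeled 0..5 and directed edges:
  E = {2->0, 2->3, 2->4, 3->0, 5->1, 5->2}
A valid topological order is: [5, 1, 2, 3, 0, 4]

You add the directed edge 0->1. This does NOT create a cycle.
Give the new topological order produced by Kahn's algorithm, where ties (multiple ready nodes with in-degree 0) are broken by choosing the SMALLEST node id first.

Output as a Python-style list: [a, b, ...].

Old toposort: [5, 1, 2, 3, 0, 4]
Added edge: 0->1
Position of 0 (4) > position of 1 (1). Must reorder: 0 must now come before 1.
Run Kahn's algorithm (break ties by smallest node id):
  initial in-degrees: [2, 2, 1, 1, 1, 0]
  ready (indeg=0): [5]
  pop 5: indeg[1]->1; indeg[2]->0 | ready=[2] | order so far=[5]
  pop 2: indeg[0]->1; indeg[3]->0; indeg[4]->0 | ready=[3, 4] | order so far=[5, 2]
  pop 3: indeg[0]->0 | ready=[0, 4] | order so far=[5, 2, 3]
  pop 0: indeg[1]->0 | ready=[1, 4] | order so far=[5, 2, 3, 0]
  pop 1: no out-edges | ready=[4] | order so far=[5, 2, 3, 0, 1]
  pop 4: no out-edges | ready=[] | order so far=[5, 2, 3, 0, 1, 4]
  Result: [5, 2, 3, 0, 1, 4]

Answer: [5, 2, 3, 0, 1, 4]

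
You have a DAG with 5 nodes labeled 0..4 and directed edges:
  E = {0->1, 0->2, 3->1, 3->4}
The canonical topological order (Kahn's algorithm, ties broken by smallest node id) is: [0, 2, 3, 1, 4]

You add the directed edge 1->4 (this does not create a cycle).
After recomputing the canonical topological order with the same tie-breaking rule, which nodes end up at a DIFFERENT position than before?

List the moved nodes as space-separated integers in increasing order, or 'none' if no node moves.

Answer: none

Derivation:
Old toposort: [0, 2, 3, 1, 4]
Added edge 1->4
Recompute Kahn (smallest-id tiebreak):
  initial in-degrees: [0, 2, 1, 0, 2]
  ready (indeg=0): [0, 3]
  pop 0: indeg[1]->1; indeg[2]->0 | ready=[2, 3] | order so far=[0]
  pop 2: no out-edges | ready=[3] | order so far=[0, 2]
  pop 3: indeg[1]->0; indeg[4]->1 | ready=[1] | order so far=[0, 2, 3]
  pop 1: indeg[4]->0 | ready=[4] | order so far=[0, 2, 3, 1]
  pop 4: no out-edges | ready=[] | order so far=[0, 2, 3, 1, 4]
New canonical toposort: [0, 2, 3, 1, 4]
Compare positions:
  Node 0: index 0 -> 0 (same)
  Node 1: index 3 -> 3 (same)
  Node 2: index 1 -> 1 (same)
  Node 3: index 2 -> 2 (same)
  Node 4: index 4 -> 4 (same)
Nodes that changed position: none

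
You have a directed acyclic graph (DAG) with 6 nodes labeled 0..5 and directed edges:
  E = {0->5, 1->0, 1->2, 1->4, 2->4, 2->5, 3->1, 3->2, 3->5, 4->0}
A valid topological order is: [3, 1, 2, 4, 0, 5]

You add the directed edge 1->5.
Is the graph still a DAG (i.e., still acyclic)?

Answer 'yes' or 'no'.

Answer: yes

Derivation:
Given toposort: [3, 1, 2, 4, 0, 5]
Position of 1: index 1; position of 5: index 5
New edge 1->5: forward
Forward edge: respects the existing order. Still a DAG, same toposort still valid.
Still a DAG? yes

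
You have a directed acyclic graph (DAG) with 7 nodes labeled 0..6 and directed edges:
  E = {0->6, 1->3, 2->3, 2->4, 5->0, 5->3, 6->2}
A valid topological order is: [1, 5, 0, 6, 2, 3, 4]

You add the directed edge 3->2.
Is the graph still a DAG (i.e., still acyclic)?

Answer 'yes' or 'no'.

Answer: no

Derivation:
Given toposort: [1, 5, 0, 6, 2, 3, 4]
Position of 3: index 5; position of 2: index 4
New edge 3->2: backward (u after v in old order)
Backward edge: old toposort is now invalid. Check if this creates a cycle.
Does 2 already reach 3? Reachable from 2: [2, 3, 4]. YES -> cycle!
Still a DAG? no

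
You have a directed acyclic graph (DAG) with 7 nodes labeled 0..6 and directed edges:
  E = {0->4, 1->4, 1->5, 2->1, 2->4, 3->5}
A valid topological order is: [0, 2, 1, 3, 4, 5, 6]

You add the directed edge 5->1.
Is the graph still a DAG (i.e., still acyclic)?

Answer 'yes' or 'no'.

Answer: no

Derivation:
Given toposort: [0, 2, 1, 3, 4, 5, 6]
Position of 5: index 5; position of 1: index 2
New edge 5->1: backward (u after v in old order)
Backward edge: old toposort is now invalid. Check if this creates a cycle.
Does 1 already reach 5? Reachable from 1: [1, 4, 5]. YES -> cycle!
Still a DAG? no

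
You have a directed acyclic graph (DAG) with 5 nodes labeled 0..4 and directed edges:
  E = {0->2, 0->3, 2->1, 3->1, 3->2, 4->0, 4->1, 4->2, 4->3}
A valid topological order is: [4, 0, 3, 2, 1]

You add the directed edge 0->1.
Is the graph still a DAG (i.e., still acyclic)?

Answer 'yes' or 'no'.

Answer: yes

Derivation:
Given toposort: [4, 0, 3, 2, 1]
Position of 0: index 1; position of 1: index 4
New edge 0->1: forward
Forward edge: respects the existing order. Still a DAG, same toposort still valid.
Still a DAG? yes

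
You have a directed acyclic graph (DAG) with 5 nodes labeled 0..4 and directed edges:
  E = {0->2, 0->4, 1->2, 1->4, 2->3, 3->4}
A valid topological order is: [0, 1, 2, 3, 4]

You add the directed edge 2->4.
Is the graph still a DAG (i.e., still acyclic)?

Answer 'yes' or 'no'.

Given toposort: [0, 1, 2, 3, 4]
Position of 2: index 2; position of 4: index 4
New edge 2->4: forward
Forward edge: respects the existing order. Still a DAG, same toposort still valid.
Still a DAG? yes

Answer: yes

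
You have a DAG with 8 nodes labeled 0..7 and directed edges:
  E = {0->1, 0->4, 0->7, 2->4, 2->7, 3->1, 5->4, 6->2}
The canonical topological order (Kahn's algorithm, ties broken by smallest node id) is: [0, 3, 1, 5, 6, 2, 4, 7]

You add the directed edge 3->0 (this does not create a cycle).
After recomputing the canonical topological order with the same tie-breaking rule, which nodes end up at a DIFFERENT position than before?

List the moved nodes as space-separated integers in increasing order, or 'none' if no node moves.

Old toposort: [0, 3, 1, 5, 6, 2, 4, 7]
Added edge 3->0
Recompute Kahn (smallest-id tiebreak):
  initial in-degrees: [1, 2, 1, 0, 3, 0, 0, 2]
  ready (indeg=0): [3, 5, 6]
  pop 3: indeg[0]->0; indeg[1]->1 | ready=[0, 5, 6] | order so far=[3]
  pop 0: indeg[1]->0; indeg[4]->2; indeg[7]->1 | ready=[1, 5, 6] | order so far=[3, 0]
  pop 1: no out-edges | ready=[5, 6] | order so far=[3, 0, 1]
  pop 5: indeg[4]->1 | ready=[6] | order so far=[3, 0, 1, 5]
  pop 6: indeg[2]->0 | ready=[2] | order so far=[3, 0, 1, 5, 6]
  pop 2: indeg[4]->0; indeg[7]->0 | ready=[4, 7] | order so far=[3, 0, 1, 5, 6, 2]
  pop 4: no out-edges | ready=[7] | order so far=[3, 0, 1, 5, 6, 2, 4]
  pop 7: no out-edges | ready=[] | order so far=[3, 0, 1, 5, 6, 2, 4, 7]
New canonical toposort: [3, 0, 1, 5, 6, 2, 4, 7]
Compare positions:
  Node 0: index 0 -> 1 (moved)
  Node 1: index 2 -> 2 (same)
  Node 2: index 5 -> 5 (same)
  Node 3: index 1 -> 0 (moved)
  Node 4: index 6 -> 6 (same)
  Node 5: index 3 -> 3 (same)
  Node 6: index 4 -> 4 (same)
  Node 7: index 7 -> 7 (same)
Nodes that changed position: 0 3

Answer: 0 3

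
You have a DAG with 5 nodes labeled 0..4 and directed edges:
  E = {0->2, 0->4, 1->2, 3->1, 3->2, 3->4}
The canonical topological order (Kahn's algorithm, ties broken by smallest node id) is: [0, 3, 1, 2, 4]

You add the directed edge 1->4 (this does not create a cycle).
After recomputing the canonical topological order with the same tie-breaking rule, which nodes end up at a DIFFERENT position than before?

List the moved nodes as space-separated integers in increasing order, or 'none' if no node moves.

Old toposort: [0, 3, 1, 2, 4]
Added edge 1->4
Recompute Kahn (smallest-id tiebreak):
  initial in-degrees: [0, 1, 3, 0, 3]
  ready (indeg=0): [0, 3]
  pop 0: indeg[2]->2; indeg[4]->2 | ready=[3] | order so far=[0]
  pop 3: indeg[1]->0; indeg[2]->1; indeg[4]->1 | ready=[1] | order so far=[0, 3]
  pop 1: indeg[2]->0; indeg[4]->0 | ready=[2, 4] | order so far=[0, 3, 1]
  pop 2: no out-edges | ready=[4] | order so far=[0, 3, 1, 2]
  pop 4: no out-edges | ready=[] | order so far=[0, 3, 1, 2, 4]
New canonical toposort: [0, 3, 1, 2, 4]
Compare positions:
  Node 0: index 0 -> 0 (same)
  Node 1: index 2 -> 2 (same)
  Node 2: index 3 -> 3 (same)
  Node 3: index 1 -> 1 (same)
  Node 4: index 4 -> 4 (same)
Nodes that changed position: none

Answer: none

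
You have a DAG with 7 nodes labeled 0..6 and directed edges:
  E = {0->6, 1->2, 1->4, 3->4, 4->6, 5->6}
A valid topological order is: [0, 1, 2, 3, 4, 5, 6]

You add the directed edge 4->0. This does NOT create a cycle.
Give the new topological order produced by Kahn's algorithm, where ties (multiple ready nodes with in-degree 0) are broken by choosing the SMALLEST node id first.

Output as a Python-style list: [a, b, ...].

Answer: [1, 2, 3, 4, 0, 5, 6]

Derivation:
Old toposort: [0, 1, 2, 3, 4, 5, 6]
Added edge: 4->0
Position of 4 (4) > position of 0 (0). Must reorder: 4 must now come before 0.
Run Kahn's algorithm (break ties by smallest node id):
  initial in-degrees: [1, 0, 1, 0, 2, 0, 3]
  ready (indeg=0): [1, 3, 5]
  pop 1: indeg[2]->0; indeg[4]->1 | ready=[2, 3, 5] | order so far=[1]
  pop 2: no out-edges | ready=[3, 5] | order so far=[1, 2]
  pop 3: indeg[4]->0 | ready=[4, 5] | order so far=[1, 2, 3]
  pop 4: indeg[0]->0; indeg[6]->2 | ready=[0, 5] | order so far=[1, 2, 3, 4]
  pop 0: indeg[6]->1 | ready=[5] | order so far=[1, 2, 3, 4, 0]
  pop 5: indeg[6]->0 | ready=[6] | order so far=[1, 2, 3, 4, 0, 5]
  pop 6: no out-edges | ready=[] | order so far=[1, 2, 3, 4, 0, 5, 6]
  Result: [1, 2, 3, 4, 0, 5, 6]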